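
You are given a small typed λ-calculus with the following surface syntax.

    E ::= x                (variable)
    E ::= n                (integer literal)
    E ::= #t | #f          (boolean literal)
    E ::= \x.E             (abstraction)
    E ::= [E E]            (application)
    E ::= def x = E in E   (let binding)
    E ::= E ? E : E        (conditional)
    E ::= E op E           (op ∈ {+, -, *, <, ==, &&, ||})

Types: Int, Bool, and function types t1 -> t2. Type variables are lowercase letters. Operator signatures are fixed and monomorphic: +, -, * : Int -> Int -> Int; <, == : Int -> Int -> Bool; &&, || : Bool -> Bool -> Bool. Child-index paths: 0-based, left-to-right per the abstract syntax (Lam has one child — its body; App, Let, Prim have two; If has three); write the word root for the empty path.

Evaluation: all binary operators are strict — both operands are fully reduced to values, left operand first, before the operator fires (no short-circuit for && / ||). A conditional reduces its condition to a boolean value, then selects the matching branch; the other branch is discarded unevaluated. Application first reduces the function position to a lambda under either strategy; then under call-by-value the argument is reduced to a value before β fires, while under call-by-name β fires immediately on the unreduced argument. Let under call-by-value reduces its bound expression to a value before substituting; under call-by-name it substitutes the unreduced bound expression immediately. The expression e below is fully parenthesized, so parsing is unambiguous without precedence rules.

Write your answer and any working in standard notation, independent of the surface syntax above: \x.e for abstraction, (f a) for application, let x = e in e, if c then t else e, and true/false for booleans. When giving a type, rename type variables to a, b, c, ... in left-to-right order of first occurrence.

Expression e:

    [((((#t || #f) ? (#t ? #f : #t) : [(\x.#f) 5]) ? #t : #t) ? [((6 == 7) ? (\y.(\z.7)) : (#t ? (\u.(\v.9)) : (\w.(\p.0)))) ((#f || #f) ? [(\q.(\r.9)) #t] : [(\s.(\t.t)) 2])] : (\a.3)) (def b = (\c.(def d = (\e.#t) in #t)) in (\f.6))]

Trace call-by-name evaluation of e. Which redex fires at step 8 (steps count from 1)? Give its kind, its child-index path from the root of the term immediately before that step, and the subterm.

Derivation:
step 0: ((if (if (if (true || false) then (if true then false else true) else ((\x.false) 5)) then true else true) then ((if (6 == 7) then (\y.(\z.7)) else (if true then (\u.(\v.9)) else (\w.(\p.0)))) (if (false || false) then ((\q.(\r.9)) true) else ((\s.(\t.t)) 2))) else (\a.3)) (let b = (\c.(let d = (\e.true) in true)) in (\f.6)))
step 1: [delta@0.0.0.0] ((if (if (if true then (if true then false else true) else ((\x.false) 5)) then true else true) then ((if (6 == 7) then (\y.(\z.7)) else (if true then (\u.(\v.9)) else (\w.(\p.0)))) (if (false || false) then ((\q.(\r.9)) true) else ((\s.(\t.t)) 2))) else (\a.3)) (let b = (\c.(let d = (\e.true) in true)) in (\f.6)))
step 2: [if@0.0.0] ((if (if (if true then false else true) then true else true) then ((if (6 == 7) then (\y.(\z.7)) else (if true then (\u.(\v.9)) else (\w.(\p.0)))) (if (false || false) then ((\q.(\r.9)) true) else ((\s.(\t.t)) 2))) else (\a.3)) (let b = (\c.(let d = (\e.true) in true)) in (\f.6)))
step 3: [if@0.0.0] ((if (if false then true else true) then ((if (6 == 7) then (\y.(\z.7)) else (if true then (\u.(\v.9)) else (\w.(\p.0)))) (if (false || false) then ((\q.(\r.9)) true) else ((\s.(\t.t)) 2))) else (\a.3)) (let b = (\c.(let d = (\e.true) in true)) in (\f.6)))
step 4: [if@0.0] ((if true then ((if (6 == 7) then (\y.(\z.7)) else (if true then (\u.(\v.9)) else (\w.(\p.0)))) (if (false || false) then ((\q.(\r.9)) true) else ((\s.(\t.t)) 2))) else (\a.3)) (let b = (\c.(let d = (\e.true) in true)) in (\f.6)))
step 5: [if@0] (((if (6 == 7) then (\y.(\z.7)) else (if true then (\u.(\v.9)) else (\w.(\p.0)))) (if (false || false) then ((\q.(\r.9)) true) else ((\s.(\t.t)) 2))) (let b = (\c.(let d = (\e.true) in true)) in (\f.6)))
step 6: [delta@0.0.0] (((if false then (\y.(\z.7)) else (if true then (\u.(\v.9)) else (\w.(\p.0)))) (if (false || false) then ((\q.(\r.9)) true) else ((\s.(\t.t)) 2))) (let b = (\c.(let d = (\e.true) in true)) in (\f.6)))
step 7: [if@0.0] (((if true then (\u.(\v.9)) else (\w.(\p.0))) (if (false || false) then ((\q.(\r.9)) true) else ((\s.(\t.t)) 2))) (let b = (\c.(let d = (\e.true) in true)) in (\f.6)))
step 8: [if@0.0] (((\u.(\v.9)) (if (false || false) then ((\q.(\r.9)) true) else ((\s.(\t.t)) 2))) (let b = (\c.(let d = (\e.true) in true)) in (\f.6)))

Answer: if at 0.0 : (if true then (\u.(\v.9)) else (\w.(\p.0)))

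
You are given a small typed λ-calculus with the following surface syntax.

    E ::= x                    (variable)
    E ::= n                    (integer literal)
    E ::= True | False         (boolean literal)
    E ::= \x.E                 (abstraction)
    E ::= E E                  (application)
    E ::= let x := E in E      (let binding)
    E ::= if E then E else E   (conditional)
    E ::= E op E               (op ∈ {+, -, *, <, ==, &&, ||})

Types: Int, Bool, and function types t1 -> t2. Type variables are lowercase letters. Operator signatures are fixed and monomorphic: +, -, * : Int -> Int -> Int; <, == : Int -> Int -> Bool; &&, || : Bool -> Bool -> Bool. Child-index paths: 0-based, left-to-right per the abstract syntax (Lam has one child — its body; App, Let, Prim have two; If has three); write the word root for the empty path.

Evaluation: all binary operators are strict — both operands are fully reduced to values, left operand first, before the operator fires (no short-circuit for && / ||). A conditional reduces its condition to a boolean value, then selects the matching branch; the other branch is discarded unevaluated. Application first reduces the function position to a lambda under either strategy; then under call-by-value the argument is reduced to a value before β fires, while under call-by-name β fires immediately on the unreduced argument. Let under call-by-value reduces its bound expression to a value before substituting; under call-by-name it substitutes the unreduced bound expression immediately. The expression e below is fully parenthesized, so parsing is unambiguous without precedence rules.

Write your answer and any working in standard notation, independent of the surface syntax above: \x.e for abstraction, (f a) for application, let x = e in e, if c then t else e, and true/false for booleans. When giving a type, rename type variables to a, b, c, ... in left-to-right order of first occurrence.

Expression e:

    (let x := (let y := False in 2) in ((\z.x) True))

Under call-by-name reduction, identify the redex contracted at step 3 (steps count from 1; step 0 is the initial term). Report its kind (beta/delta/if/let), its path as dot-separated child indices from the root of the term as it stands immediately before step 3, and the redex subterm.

Working:
step 0: (let x = (let y = false in 2) in ((\z.x) true))
step 1: [let@root] ((\z.(let y = false in 2)) true)
step 2: [beta@root] (let y = false in 2)
step 3: [let@root] 2

Answer: let at root : (let y = false in 2)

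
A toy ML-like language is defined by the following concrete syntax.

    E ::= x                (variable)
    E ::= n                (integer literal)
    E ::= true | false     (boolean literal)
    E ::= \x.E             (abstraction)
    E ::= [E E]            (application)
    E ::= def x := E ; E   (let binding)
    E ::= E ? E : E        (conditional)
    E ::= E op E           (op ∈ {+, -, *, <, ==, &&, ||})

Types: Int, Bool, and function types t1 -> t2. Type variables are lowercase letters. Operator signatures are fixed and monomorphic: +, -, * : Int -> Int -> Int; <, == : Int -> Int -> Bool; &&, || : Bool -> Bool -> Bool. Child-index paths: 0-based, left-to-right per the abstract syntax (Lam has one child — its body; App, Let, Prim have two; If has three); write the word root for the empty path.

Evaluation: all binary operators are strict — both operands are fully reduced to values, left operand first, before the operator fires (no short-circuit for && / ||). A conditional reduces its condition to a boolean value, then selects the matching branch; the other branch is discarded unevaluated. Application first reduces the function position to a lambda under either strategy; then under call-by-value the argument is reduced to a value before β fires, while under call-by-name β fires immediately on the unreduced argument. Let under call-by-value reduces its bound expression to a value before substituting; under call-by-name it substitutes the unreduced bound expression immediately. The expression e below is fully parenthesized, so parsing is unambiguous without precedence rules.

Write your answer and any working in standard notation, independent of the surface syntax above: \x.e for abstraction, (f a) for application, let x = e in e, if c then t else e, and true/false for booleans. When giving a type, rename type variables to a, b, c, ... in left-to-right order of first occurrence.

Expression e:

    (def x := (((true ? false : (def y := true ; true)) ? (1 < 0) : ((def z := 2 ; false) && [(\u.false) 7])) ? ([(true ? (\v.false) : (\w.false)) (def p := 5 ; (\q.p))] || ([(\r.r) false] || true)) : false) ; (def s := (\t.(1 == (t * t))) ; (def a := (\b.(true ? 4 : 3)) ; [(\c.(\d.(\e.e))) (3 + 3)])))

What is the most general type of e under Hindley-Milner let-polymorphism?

Answer: a -> b -> b

Working:
  unify Bool ~ Bool
let y : Bool
  unify Bool ~ Bool
  unify Bool ~ Bool
  unify Int ~ Int
  unify Int ~ Int
let z : Int
  unify Bool ~ Bool
\u._ : a -> Bool
  unify a -> Bool ~ Int -> b
  unify a ~ Int
  unify Bool ~ b
_ _ : Bool
  unify Bool ~ Bool
  unify Bool ~ Bool
  unify Bool ~ Bool
  unify Bool ~ Bool
\v._ : c -> Bool
\w._ : d -> Bool
  unify c -> Bool ~ d -> Bool
  unify c ~ d
  unify Bool ~ Bool
let p : Int
p : Int
\q._ : e -> Int
  unify d -> Bool ~ (e -> Int) -> f
  unify d ~ e -> Int
  unify Bool ~ f
_ _ : Bool
  unify Bool ~ Bool
r : g
\r._ : g -> g
  unify g -> g ~ Bool -> h
  unify g ~ Bool
  unify Bool ~ h
_ _ : Bool
  unify Bool ~ Bool
  unify Bool ~ Bool
  unify Bool ~ Bool
  unify Bool ~ Bool
let x : Bool
  unify Int ~ Int
t : i
  unify i ~ Int
t : Int
  unify Int ~ Int
  unify Int ~ Int
\t._ : Int -> Bool
let s : Int -> Bool
  unify Bool ~ Bool
  unify Int ~ Int
\b._ : j -> Int
let a : forall. j -> Int
e : m
\e._ : m -> m
\d._ : l -> m -> m
\c._ : k -> l -> m -> m
  unify Int ~ Int
  unify Int ~ Int
  unify k -> l -> m -> m ~ Int -> n
  unify k ~ Int
  unify l -> m -> m ~ n
_ _ : l -> m -> m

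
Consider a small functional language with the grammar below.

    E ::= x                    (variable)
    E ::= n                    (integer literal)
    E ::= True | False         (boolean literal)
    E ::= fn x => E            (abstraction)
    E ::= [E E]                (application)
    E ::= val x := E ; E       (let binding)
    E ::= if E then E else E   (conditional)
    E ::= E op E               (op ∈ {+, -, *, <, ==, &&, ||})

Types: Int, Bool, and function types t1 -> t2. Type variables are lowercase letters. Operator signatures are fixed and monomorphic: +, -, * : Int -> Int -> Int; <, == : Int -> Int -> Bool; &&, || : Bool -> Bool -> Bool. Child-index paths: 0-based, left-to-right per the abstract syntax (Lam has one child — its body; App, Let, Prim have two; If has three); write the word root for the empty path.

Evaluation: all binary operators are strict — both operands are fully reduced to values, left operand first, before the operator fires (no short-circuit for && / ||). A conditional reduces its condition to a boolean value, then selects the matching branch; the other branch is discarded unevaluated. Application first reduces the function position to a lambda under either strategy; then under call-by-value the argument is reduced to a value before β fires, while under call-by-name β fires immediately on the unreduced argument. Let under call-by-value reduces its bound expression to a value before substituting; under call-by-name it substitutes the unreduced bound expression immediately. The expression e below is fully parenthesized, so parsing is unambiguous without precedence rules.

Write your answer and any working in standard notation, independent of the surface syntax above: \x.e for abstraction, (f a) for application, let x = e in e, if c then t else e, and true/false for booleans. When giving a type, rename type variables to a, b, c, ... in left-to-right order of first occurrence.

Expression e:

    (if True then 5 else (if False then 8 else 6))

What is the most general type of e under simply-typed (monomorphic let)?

Answer: Int

Derivation:
  unify Bool ~ Bool
  unify Bool ~ Bool
  unify Int ~ Int
  unify Int ~ Int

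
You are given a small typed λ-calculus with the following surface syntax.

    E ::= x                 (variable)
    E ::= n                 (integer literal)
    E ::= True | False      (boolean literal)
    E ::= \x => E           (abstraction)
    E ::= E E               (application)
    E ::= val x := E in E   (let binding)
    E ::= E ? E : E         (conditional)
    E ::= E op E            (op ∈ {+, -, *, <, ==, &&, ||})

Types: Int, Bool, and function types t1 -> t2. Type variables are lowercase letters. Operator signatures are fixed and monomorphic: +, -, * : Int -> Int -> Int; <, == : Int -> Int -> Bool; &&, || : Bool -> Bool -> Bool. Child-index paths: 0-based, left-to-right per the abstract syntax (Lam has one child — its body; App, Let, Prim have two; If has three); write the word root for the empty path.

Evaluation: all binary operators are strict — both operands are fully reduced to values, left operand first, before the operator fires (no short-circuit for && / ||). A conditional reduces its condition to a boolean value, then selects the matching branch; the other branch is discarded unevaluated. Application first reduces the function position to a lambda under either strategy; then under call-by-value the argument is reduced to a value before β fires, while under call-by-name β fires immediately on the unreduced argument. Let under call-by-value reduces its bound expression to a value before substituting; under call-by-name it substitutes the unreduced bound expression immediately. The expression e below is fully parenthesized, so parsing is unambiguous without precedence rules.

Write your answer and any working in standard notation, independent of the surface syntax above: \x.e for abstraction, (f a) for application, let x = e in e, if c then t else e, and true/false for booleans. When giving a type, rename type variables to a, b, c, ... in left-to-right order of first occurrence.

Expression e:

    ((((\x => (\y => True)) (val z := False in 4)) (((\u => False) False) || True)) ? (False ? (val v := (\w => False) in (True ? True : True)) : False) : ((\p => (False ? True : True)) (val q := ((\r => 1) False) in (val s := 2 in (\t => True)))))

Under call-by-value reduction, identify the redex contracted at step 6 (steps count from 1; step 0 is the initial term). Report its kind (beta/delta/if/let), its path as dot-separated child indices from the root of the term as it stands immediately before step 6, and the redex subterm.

Derivation:
step 0: (if (((\x.(\y.true)) (let z = false in 4)) (((\u.false) false) || true)) then (if false then (let v = (\w.false) in (if true then true else true)) else false) else ((\p.(if false then true else true)) (let q = ((\r.1) false) in (let s = 2 in (\t.true)))))
step 1: [let@0.0.1] (if (((\x.(\y.true)) 4) (((\u.false) false) || true)) then (if false then (let v = (\w.false) in (if true then true else true)) else false) else ((\p.(if false then true else true)) (let q = ((\r.1) false) in (let s = 2 in (\t.true)))))
step 2: [beta@0.0] (if ((\y.true) (((\u.false) false) || true)) then (if false then (let v = (\w.false) in (if true then true else true)) else false) else ((\p.(if false then true else true)) (let q = ((\r.1) false) in (let s = 2 in (\t.true)))))
step 3: [beta@0.1.0] (if ((\y.true) (false || true)) then (if false then (let v = (\w.false) in (if true then true else true)) else false) else ((\p.(if false then true else true)) (let q = ((\r.1) false) in (let s = 2 in (\t.true)))))
step 4: [delta@0.1] (if ((\y.true) true) then (if false then (let v = (\w.false) in (if true then true else true)) else false) else ((\p.(if false then true else true)) (let q = ((\r.1) false) in (let s = 2 in (\t.true)))))
step 5: [beta@0] (if true then (if false then (let v = (\w.false) in (if true then true else true)) else false) else ((\p.(if false then true else true)) (let q = ((\r.1) false) in (let s = 2 in (\t.true)))))
step 6: [if@root] (if false then (let v = (\w.false) in (if true then true else true)) else false)

Answer: if at root : (if true then (if false then (let v = (\w.false) in (if true then true else true)) else false) else ((\p.(if false then true else true)) (let q = ((\r.1) false) in (let s = 2 in (\t.true)))))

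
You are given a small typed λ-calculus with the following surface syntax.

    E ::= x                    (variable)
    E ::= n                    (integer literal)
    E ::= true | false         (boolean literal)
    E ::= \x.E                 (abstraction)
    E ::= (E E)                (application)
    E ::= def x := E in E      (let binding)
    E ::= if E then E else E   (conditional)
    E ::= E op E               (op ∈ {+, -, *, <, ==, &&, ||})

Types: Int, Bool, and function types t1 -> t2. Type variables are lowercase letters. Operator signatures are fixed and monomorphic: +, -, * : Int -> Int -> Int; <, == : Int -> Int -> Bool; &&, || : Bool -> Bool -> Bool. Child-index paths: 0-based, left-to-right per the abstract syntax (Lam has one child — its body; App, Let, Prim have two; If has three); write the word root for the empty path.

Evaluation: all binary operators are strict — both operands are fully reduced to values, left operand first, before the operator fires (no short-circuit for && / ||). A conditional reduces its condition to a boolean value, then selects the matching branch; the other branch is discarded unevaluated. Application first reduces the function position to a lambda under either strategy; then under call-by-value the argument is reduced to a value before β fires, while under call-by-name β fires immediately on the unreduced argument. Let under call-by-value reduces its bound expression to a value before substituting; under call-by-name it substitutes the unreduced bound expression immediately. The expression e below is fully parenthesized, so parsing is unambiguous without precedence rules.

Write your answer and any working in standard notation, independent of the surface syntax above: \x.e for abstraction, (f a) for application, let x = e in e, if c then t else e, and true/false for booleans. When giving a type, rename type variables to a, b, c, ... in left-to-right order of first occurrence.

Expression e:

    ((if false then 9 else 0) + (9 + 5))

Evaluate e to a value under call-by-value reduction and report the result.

Working:
step 0: ((if false then 9 else 0) + (9 + 5))
step 1: [if@0] (0 + (9 + 5))
step 2: [delta@1] (0 + 14)
step 3: [delta@root] 14

Answer: 14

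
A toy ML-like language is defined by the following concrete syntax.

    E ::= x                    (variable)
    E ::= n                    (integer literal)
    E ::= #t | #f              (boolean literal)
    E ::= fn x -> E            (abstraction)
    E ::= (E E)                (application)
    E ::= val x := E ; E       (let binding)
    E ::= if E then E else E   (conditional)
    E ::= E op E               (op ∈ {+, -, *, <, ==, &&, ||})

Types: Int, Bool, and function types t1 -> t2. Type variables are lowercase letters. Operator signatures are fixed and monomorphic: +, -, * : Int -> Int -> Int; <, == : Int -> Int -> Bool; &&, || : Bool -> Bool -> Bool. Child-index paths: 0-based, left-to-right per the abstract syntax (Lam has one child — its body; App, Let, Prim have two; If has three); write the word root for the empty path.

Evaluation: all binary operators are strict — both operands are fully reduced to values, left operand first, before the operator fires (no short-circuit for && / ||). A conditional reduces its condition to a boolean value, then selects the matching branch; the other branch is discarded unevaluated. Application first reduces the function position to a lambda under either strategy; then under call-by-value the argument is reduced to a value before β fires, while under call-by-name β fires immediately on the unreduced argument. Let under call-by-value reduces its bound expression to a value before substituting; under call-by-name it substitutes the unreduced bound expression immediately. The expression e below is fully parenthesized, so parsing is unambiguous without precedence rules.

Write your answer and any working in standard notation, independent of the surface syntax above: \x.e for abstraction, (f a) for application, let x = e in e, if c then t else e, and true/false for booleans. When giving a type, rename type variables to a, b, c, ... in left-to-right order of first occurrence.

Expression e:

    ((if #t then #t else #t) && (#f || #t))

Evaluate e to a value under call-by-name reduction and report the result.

Derivation:
step 0: ((if true then true else true) && (false || true))
step 1: [if@0] (true && (false || true))
step 2: [delta@1] (true && true)
step 3: [delta@root] true

Answer: true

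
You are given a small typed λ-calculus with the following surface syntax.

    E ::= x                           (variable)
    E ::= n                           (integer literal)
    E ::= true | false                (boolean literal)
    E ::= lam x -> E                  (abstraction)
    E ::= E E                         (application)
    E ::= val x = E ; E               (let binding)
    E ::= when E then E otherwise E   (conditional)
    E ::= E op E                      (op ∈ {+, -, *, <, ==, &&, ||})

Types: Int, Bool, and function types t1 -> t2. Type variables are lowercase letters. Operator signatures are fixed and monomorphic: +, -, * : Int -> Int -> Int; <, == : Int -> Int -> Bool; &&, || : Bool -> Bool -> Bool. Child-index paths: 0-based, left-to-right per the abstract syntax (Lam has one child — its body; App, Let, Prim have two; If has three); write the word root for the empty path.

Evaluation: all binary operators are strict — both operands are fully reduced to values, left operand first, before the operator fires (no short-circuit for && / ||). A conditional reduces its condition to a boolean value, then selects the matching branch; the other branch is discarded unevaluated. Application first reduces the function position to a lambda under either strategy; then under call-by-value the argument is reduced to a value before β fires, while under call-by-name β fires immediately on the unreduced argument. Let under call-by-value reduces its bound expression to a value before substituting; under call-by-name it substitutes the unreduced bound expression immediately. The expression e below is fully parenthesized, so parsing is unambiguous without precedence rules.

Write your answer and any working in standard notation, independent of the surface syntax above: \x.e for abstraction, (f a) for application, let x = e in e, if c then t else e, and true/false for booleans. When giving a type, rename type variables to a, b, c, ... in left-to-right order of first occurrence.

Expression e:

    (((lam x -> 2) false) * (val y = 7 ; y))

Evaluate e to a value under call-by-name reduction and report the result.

Working:
step 0: (((\x.2) false) * (let y = 7 in y))
step 1: [beta@0] (2 * (let y = 7 in y))
step 2: [let@1] (2 * 7)
step 3: [delta@root] 14

Answer: 14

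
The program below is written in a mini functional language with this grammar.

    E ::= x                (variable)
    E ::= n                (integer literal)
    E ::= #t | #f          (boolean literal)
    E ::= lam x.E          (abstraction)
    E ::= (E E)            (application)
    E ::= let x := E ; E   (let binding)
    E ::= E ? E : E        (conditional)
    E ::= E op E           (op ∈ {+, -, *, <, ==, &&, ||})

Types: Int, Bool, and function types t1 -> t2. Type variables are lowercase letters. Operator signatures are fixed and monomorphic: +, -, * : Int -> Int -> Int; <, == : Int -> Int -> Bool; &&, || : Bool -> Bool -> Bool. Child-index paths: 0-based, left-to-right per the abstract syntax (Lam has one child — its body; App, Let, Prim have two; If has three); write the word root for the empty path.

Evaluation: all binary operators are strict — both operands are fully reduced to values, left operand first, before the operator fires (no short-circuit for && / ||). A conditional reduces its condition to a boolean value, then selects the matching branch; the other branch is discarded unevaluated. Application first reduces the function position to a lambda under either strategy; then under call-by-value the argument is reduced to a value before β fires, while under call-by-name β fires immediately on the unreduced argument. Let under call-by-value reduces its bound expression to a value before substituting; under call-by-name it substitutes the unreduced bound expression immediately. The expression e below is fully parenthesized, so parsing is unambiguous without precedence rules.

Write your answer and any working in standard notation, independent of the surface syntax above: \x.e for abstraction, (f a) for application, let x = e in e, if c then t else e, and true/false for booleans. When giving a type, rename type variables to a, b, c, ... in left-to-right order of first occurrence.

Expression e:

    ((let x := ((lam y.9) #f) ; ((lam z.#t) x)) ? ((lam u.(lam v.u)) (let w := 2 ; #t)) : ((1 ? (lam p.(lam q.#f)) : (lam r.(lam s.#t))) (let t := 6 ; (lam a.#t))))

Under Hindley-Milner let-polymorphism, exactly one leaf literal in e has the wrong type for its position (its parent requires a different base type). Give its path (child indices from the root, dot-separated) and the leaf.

Working:
\y._ : a -> Int
  unify a -> Int ~ Bool -> b
  unify a ~ Bool
  unify Int ~ b
_ _ : Int
let x : Int
\z._ : c -> Bool
x : Int
  unify c -> Bool ~ Int -> d
  unify c ~ Int
  unify Bool ~ d
_ _ : Bool
  unify Bool ~ Bool
u : e
\v._ : f -> e
\u._ : e -> f -> e
let w : Int
  unify e -> f -> e ~ Bool -> g
  unify e ~ Bool
  unify f -> Bool ~ g
_ _ : f -> Bool
  unify Int ~ Bool
  FAIL: mismatch Int ~ Bool

Answer: 2.0.0 : 1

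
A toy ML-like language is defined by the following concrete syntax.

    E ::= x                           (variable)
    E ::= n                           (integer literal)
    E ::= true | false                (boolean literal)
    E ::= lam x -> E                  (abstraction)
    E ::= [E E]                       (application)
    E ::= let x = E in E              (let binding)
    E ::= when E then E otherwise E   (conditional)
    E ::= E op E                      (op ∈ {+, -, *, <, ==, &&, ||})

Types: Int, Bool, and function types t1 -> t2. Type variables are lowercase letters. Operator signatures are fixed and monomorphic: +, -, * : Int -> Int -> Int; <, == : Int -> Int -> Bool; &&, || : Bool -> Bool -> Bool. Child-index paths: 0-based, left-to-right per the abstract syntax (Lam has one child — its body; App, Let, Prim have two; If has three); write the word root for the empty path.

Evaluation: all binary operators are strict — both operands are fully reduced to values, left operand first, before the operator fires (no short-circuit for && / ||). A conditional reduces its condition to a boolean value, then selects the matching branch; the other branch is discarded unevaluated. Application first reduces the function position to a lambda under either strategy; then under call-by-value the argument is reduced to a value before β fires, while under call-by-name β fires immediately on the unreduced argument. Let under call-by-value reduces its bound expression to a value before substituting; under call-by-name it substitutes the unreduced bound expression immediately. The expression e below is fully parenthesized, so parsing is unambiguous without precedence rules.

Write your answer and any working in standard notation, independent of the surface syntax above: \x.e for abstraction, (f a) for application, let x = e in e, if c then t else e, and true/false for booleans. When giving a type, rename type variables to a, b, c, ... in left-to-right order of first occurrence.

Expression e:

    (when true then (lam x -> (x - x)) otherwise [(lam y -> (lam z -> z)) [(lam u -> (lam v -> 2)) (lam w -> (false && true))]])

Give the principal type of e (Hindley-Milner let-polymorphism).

Answer: Int -> Int

Trace:
  unify Bool ~ Bool
x : a
  unify a ~ Int
x : Int
  unify Int ~ Int
\x._ : Int -> Int
z : c
\z._ : c -> c
\y._ : b -> c -> c
\v._ : e -> Int
\u._ : d -> e -> Int
  unify Bool ~ Bool
  unify Bool ~ Bool
\w._ : f -> Bool
  unify d -> e -> Int ~ (f -> Bool) -> g
  unify d ~ f -> Bool
  unify e -> Int ~ g
_ _ : e -> Int
  unify b -> c -> c ~ (e -> Int) -> h
  unify b ~ e -> Int
  unify c -> c ~ h
_ _ : c -> c
  unify Int -> Int ~ c -> c
  unify Int ~ c
  unify Int ~ Int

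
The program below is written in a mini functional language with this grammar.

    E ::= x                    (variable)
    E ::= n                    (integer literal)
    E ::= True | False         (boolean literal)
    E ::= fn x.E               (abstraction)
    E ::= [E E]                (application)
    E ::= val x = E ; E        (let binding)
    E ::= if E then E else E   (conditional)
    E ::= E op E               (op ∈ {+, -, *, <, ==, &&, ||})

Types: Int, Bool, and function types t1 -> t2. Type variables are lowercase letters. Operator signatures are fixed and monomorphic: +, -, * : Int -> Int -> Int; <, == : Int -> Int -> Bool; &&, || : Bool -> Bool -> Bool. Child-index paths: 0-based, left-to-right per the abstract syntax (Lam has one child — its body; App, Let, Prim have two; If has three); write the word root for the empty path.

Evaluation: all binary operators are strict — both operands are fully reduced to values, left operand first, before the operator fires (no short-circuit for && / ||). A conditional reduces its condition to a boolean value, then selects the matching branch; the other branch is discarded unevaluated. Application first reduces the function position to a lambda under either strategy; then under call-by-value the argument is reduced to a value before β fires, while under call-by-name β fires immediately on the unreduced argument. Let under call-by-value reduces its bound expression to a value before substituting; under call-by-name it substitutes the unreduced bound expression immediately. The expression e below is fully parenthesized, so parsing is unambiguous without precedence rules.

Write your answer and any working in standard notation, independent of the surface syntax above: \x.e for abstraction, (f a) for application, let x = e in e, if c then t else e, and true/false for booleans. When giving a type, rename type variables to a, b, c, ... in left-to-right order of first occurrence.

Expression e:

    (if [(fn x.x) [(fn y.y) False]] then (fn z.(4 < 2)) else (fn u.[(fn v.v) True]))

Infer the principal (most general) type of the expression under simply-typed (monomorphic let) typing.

Trace:
x : a
\x._ : a -> a
y : b
\y._ : b -> b
  unify b -> b ~ Bool -> c
  unify b ~ Bool
  unify Bool ~ c
_ _ : Bool
  unify a -> a ~ Bool -> d
  unify a ~ Bool
  unify Bool ~ d
_ _ : Bool
  unify Bool ~ Bool
  unify Int ~ Int
  unify Int ~ Int
\z._ : e -> Bool
v : g
\v._ : g -> g
  unify g -> g ~ Bool -> h
  unify g ~ Bool
  unify Bool ~ h
_ _ : Bool
\u._ : f -> Bool
  unify e -> Bool ~ f -> Bool
  unify e ~ f
  unify Bool ~ Bool

Answer: a -> Bool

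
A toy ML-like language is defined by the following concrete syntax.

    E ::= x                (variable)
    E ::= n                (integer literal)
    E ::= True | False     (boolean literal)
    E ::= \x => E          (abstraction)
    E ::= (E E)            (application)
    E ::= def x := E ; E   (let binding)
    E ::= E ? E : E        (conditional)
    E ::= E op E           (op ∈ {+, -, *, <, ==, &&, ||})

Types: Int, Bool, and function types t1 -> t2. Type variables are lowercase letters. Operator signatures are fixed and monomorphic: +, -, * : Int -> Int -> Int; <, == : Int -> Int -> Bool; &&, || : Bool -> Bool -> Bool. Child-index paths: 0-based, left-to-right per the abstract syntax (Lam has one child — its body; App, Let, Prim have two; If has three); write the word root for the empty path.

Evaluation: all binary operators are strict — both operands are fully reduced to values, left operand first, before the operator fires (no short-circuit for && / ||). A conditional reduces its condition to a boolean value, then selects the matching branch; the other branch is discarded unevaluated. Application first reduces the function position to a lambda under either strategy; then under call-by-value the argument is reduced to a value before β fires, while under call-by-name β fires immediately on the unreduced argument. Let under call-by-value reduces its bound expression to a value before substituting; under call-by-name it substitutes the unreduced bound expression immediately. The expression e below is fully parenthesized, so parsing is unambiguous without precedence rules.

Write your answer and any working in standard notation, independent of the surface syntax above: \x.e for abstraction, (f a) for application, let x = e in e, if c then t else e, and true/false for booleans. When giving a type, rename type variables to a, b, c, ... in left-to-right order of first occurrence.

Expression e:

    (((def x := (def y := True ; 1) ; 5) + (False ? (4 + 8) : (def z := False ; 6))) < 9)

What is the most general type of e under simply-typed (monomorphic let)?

Answer: Bool

Working:
let y : Bool
let x : Int
  unify Int ~ Int
  unify Bool ~ Bool
  unify Int ~ Int
  unify Int ~ Int
let z : Bool
  unify Int ~ Int
  unify Int ~ Int
  unify Int ~ Int
  unify Int ~ Int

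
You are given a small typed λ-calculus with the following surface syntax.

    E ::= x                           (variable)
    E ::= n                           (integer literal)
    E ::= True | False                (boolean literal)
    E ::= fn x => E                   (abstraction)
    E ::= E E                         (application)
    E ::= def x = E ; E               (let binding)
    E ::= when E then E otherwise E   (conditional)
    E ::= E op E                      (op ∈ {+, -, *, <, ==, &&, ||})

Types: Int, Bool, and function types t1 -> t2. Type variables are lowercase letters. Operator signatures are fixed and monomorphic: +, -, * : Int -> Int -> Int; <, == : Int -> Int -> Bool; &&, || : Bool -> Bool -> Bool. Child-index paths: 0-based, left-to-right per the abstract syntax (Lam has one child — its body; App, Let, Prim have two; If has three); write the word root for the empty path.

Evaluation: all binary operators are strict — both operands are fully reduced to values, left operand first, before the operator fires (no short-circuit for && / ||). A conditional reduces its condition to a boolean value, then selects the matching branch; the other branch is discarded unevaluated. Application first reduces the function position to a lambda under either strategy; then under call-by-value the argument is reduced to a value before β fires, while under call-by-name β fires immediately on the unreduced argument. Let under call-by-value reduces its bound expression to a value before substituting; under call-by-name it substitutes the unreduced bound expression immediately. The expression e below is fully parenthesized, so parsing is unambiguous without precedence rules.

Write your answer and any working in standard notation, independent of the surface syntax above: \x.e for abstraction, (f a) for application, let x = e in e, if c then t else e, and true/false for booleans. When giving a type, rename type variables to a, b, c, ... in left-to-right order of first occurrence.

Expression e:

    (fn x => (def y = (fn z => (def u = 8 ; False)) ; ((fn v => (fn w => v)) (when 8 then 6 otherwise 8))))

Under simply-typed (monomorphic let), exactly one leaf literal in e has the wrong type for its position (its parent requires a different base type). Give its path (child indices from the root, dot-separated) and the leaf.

Answer: 0.1.1.0 : 8

Trace:
let u : Int
\z._ : b -> Bool
let y : b -> Bool
v : c
\w._ : d -> c
\v._ : c -> d -> c
  unify Int ~ Bool
  FAIL: mismatch Int ~ Bool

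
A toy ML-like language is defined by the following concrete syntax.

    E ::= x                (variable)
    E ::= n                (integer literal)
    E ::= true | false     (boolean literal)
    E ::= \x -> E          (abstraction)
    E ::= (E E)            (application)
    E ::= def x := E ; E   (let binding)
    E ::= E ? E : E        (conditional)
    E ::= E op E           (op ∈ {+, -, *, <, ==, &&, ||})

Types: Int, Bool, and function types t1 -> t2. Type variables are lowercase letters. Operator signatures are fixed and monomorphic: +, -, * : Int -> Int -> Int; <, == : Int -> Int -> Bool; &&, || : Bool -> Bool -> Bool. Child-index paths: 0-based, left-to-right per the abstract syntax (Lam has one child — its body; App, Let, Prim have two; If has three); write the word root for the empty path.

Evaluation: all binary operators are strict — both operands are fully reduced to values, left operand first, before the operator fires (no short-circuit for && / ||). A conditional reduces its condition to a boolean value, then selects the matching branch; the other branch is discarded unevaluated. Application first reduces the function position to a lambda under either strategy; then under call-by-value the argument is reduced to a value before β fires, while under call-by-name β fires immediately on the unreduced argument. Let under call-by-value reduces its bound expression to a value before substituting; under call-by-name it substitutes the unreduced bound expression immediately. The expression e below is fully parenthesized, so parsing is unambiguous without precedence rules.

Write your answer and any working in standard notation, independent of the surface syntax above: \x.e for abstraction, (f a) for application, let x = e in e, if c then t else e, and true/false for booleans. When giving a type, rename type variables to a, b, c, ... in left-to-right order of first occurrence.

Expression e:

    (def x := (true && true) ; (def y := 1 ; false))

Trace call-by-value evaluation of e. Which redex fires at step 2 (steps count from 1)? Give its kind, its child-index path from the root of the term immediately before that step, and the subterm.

Derivation:
step 0: (let x = (true && true) in (let y = 1 in false))
step 1: [delta@0] (let x = true in (let y = 1 in false))
step 2: [let@root] (let y = 1 in false)

Answer: let at root : (let x = true in (let y = 1 in false))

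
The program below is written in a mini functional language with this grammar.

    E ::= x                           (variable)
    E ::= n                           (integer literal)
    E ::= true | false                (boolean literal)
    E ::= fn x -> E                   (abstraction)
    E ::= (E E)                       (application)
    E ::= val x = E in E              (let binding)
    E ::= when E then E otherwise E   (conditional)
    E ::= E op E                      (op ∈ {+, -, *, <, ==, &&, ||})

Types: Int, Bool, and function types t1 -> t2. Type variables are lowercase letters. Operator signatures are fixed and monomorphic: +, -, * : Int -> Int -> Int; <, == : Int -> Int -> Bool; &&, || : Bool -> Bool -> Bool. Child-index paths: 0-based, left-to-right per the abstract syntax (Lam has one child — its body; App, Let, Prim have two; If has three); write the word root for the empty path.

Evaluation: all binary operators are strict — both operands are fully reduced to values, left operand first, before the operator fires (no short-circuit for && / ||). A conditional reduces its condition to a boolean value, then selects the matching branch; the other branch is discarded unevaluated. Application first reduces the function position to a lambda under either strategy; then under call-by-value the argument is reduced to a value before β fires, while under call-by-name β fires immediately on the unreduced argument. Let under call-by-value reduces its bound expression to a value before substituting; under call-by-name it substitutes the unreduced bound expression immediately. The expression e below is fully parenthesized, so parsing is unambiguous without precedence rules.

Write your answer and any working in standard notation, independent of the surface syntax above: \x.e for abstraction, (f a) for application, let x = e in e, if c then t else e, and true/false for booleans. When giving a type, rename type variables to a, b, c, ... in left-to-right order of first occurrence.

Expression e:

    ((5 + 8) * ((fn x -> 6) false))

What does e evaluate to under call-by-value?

Trace:
step 0: ((5 + 8) * ((\x.6) false))
step 1: [delta@0] (13 * ((\x.6) false))
step 2: [beta@1] (13 * 6)
step 3: [delta@root] 78

Answer: 78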